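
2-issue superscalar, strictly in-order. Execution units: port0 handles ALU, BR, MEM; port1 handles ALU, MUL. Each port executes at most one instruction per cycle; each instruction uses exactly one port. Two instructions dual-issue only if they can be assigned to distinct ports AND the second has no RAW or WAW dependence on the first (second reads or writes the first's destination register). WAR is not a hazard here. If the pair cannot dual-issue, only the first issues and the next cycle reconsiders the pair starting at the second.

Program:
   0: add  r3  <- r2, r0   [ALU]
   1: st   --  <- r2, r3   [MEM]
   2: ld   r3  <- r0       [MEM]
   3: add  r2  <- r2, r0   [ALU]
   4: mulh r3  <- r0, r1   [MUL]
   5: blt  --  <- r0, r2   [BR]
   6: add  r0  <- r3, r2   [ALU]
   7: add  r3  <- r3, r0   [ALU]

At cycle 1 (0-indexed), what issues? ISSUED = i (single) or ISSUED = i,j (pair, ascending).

[0] i0  add.ALU  -- RAW r3
[1] i1  st.MEM  -- no-port MEM/MEM
[2] i2+i3  ld.MEM add.ALU  -- 2-wide
[3] i4+i5  mulh.MUL blt.BR  -- 2-wide
[4] i6  add.ALU  -- RAW r0
[5] i7  add.ALU  -- tail

ISSUED = 1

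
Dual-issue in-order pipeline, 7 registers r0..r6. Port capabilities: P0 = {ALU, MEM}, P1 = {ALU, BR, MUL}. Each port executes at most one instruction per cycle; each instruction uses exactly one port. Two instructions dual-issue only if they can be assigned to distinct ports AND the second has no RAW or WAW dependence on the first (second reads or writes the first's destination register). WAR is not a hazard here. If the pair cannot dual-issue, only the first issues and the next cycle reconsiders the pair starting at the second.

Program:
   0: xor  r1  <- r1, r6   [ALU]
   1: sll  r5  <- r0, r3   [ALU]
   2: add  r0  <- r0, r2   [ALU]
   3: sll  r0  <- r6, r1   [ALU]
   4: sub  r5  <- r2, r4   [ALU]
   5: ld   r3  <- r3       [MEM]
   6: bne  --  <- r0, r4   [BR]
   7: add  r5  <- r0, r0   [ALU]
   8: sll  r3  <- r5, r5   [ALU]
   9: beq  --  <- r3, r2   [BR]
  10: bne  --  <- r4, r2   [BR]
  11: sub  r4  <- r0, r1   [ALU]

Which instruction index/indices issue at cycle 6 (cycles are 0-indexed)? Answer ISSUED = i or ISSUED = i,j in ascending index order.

ISSUED = 9

c0: i0,i1 xor.ALU+sll.ALU  2-wide
c1: i2 add.ALU  WAW r0
c2: i3,i4 sll.ALU+sub.ALU  2-wide
c3: i5,i6 ld.MEM+bne.BR  2-wide
c4: i7 add.ALU  RAW r5
c5: i8 sll.ALU  RAW r3
c6: i9 beq.BR  no-port BR/BR
c7: i10,i11 bne.BR+sub.ALU  2-wide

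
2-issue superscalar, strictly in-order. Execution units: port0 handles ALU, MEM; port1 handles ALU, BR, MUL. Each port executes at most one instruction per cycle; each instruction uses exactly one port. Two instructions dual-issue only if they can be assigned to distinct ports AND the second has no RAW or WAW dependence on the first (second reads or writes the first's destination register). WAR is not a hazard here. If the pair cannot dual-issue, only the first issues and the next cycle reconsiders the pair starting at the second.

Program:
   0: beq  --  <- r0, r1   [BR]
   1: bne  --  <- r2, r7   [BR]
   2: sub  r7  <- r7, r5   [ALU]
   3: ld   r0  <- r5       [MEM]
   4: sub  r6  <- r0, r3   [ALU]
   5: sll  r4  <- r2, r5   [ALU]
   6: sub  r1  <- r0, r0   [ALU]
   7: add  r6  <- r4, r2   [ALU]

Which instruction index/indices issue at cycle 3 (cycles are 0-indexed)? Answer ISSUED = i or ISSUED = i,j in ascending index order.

ISSUED = 4,5

[0] i0  beq  -- no-port BR/BR
[1] i1,i2  bne+sub  -- 2-wide
[2] i3  ld  -- RAW r0
[3] i4,i5  sub+sll  -- 2-wide
[4] i6,i7  sub+add  -- 2-wide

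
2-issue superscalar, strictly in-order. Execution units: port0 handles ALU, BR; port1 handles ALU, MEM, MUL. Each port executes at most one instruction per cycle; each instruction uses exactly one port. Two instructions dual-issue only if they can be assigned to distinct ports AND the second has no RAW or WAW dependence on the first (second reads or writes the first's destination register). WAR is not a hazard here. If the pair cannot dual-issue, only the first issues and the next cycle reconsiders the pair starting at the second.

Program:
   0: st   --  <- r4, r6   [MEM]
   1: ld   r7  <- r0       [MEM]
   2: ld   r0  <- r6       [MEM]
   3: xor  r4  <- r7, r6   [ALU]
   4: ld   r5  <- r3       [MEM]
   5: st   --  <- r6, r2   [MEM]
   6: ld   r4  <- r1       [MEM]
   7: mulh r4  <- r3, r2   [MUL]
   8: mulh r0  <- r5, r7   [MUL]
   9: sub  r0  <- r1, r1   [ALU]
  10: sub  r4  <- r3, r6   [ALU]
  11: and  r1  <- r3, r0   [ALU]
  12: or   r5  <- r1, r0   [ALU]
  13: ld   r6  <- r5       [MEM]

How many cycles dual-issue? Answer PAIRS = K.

  cy0 -> i0 (st.MEM) no-port MEM/MEM
  cy1 -> i1 (ld.MEM) no-port MEM/MEM
  cy2 -> i2&i3 (ld.MEM;xor.ALU) pair
  cy3 -> i4 (ld.MEM) no-port MEM/MEM
  cy4 -> i5 (st.MEM) no-port MEM/MEM
  cy5 -> i6 (ld.MEM) no-port MEM/MUL
  cy6 -> i7 (mulh.MUL) no-port MUL/MUL
  cy7 -> i8 (mulh.MUL) WAW r0
  cy8 -> i9&i10 (sub.ALU;sub.ALU) pair
  cy9 -> i11 (and.ALU) RAW r1
  cy10 -> i12 (or.ALU) RAW r5
  cy11 -> i13 (ld.MEM) tail

PAIRS = 2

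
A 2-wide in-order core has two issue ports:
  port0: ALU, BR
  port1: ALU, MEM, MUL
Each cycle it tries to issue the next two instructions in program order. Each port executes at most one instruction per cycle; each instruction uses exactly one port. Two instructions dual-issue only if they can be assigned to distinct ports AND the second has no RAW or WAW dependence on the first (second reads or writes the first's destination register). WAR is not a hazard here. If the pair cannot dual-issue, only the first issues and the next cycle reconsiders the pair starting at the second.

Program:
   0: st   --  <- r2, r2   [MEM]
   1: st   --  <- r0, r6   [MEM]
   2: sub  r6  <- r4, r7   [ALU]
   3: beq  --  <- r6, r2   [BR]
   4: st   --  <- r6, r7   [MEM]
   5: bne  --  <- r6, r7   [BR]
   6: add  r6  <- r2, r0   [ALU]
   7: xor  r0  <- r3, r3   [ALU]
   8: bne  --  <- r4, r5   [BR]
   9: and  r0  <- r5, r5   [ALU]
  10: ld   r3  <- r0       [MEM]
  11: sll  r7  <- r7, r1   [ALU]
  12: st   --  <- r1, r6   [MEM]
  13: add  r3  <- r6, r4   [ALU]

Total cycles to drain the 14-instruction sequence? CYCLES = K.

[0] i0  st  -- no-port MEM/MEM
[1] i1,i2  st sub  -- pair
[2] i3,i4  beq st  -- pair
[3] i5,i6  bne add  -- pair
[4] i7,i8  xor bne  -- pair
[5] i9  and  -- RAW r0
[6] i10,i11  ld sll  -- pair
[7] i12,i13  st add  -- pair

CYCLES = 8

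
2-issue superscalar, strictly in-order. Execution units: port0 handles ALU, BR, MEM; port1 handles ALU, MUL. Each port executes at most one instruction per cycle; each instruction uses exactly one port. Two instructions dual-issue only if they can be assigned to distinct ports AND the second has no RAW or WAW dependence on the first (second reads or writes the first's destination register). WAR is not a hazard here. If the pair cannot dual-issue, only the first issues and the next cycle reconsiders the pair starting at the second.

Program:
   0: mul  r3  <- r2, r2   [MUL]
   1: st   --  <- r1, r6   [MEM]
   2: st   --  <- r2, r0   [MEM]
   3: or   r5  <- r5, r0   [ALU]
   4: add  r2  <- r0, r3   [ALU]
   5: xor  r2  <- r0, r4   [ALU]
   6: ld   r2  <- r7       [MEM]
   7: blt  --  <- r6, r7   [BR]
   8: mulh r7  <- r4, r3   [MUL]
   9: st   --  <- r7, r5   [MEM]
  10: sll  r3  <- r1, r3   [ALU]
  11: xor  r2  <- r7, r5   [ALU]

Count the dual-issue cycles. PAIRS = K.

PAIRS = 4

t=0 i0,i1:mul/st ; dual
t=1 i2,i3:st/or ; dual
t=2 i4:add ; WAW r2
t=3 i5:xor ; WAW r2
t=4 i6:ld ; no-port MEM/BR
t=5 i7,i8:blt/mulh ; dual
t=6 i9,i10:st/sll ; dual
t=7 i11:xor ; tail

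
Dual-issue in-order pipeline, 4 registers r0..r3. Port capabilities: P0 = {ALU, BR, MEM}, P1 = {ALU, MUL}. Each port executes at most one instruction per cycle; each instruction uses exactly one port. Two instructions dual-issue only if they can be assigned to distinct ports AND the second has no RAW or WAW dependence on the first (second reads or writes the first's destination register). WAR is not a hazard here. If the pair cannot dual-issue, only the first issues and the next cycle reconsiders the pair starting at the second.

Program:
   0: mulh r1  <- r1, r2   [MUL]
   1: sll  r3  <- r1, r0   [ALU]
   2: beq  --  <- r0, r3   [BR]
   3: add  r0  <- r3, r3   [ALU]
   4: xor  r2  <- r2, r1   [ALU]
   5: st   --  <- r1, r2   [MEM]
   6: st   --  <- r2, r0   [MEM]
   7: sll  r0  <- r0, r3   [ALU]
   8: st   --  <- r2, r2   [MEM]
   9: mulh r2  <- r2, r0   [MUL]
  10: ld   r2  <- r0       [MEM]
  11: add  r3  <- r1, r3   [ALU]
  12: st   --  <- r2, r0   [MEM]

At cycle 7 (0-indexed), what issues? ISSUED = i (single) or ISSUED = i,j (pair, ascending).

0. mulh @i0  | RAW r1
1. sll @i1  | RAW r3
2. beq+add @i2+i3  | dual
3. xor @i4  | RAW r2
4. st @i5  | no-port MEM/MEM
5. st+sll @i6+i7  | dual
6. st+mulh @i8+i9  | dual
7. ld+add @i10+i11  | dual
8. st @i12  | tail

ISSUED = 10,11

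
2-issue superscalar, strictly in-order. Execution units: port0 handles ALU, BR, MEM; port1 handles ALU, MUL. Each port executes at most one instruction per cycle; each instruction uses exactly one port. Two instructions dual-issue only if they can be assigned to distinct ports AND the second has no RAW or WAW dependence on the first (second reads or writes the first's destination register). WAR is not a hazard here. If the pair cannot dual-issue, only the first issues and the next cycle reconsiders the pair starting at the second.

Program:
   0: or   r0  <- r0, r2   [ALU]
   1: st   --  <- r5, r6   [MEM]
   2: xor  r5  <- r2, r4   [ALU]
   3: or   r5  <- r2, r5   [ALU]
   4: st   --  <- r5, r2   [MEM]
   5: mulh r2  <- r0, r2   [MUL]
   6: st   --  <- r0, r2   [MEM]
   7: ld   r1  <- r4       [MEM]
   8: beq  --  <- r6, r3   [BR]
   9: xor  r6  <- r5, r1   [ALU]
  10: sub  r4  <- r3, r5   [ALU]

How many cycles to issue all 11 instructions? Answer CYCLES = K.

  cy0 -> i0+i1 (or.ALU st.MEM) dual
  cy1 -> i2 (xor.ALU) RAW+WAW r5
  cy2 -> i3 (or.ALU) RAW r5
  cy3 -> i4+i5 (st.MEM mulh.MUL) dual
  cy4 -> i6 (st.MEM) no-port MEM/MEM
  cy5 -> i7 (ld.MEM) no-port MEM/BR
  cy6 -> i8+i9 (beq.BR xor.ALU) dual
  cy7 -> i10 (sub.ALU) tail

CYCLES = 8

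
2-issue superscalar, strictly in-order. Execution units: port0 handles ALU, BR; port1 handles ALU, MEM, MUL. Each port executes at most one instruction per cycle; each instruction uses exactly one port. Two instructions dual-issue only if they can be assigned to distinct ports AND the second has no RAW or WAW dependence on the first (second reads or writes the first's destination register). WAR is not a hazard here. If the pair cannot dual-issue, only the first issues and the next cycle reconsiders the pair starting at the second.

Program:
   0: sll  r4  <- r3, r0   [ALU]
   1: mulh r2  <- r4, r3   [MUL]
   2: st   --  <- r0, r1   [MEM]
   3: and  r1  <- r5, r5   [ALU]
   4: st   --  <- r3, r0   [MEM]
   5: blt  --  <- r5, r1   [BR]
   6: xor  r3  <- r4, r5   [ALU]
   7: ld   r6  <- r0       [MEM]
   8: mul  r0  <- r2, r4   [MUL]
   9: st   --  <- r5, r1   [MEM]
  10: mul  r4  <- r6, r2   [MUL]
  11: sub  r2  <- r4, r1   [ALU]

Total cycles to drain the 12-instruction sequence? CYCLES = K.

CYCLES = 9

#0 head=0: sll.ALU i0 RAW r4
#1 head=1: mulh.MUL i1 no-port MUL/MEM
#2 head=2: st.MEM/and.ALU i2,i3 2-wide
#3 head=4: st.MEM/blt.BR i4,i5 2-wide
#4 head=6: xor.ALU/ld.MEM i6,i7 2-wide
#5 head=8: mul.MUL i8 no-port MUL/MEM
#6 head=9: st.MEM i9 no-port MEM/MUL
#7 head=10: mul.MUL i10 RAW r4
#8 head=11: sub.ALU i11 tail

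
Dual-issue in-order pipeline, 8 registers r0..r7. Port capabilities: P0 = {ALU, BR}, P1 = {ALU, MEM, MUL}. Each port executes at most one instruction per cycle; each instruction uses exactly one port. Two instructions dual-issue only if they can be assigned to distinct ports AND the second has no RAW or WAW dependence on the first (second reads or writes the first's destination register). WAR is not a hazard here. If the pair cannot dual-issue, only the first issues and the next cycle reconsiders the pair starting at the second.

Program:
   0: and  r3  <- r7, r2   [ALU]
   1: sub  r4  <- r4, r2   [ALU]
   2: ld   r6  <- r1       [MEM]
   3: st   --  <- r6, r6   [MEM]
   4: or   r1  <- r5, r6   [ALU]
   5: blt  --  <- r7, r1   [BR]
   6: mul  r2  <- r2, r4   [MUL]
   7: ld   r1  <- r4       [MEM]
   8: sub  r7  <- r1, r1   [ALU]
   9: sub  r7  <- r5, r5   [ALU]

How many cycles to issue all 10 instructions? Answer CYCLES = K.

#0 head=0: and.ALU/sub.ALU i0&i1 2-wide
#1 head=2: ld.MEM i2 no-port MEM/MEM
#2 head=3: st.MEM/or.ALU i3&i4 2-wide
#3 head=5: blt.BR/mul.MUL i5&i6 2-wide
#4 head=7: ld.MEM i7 RAW r1
#5 head=8: sub.ALU i8 WAW r7
#6 head=9: sub.ALU i9 tail

CYCLES = 7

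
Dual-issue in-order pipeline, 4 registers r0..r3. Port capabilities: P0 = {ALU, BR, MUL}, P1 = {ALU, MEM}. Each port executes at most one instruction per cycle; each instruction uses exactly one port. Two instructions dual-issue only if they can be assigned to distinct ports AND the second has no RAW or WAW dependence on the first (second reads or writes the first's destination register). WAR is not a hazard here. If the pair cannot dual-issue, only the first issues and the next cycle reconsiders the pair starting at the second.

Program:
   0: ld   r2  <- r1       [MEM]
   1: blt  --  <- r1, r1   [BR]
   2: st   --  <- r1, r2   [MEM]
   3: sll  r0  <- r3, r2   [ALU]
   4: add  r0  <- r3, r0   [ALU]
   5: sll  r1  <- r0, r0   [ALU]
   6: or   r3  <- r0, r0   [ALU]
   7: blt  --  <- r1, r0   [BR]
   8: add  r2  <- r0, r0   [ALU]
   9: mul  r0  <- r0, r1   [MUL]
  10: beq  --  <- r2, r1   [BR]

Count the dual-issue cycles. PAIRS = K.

PAIRS = 4

0. ld.MEM blt.BR @i0&i1  | 2-wide
1. st.MEM sll.ALU @i2&i3  | 2-wide
2. add.ALU @i4  | RAW r0
3. sll.ALU or.ALU @i5&i6  | 2-wide
4. blt.BR add.ALU @i7&i8  | 2-wide
5. mul.MUL @i9  | no-port MUL/BR
6. beq.BR @i10  | tail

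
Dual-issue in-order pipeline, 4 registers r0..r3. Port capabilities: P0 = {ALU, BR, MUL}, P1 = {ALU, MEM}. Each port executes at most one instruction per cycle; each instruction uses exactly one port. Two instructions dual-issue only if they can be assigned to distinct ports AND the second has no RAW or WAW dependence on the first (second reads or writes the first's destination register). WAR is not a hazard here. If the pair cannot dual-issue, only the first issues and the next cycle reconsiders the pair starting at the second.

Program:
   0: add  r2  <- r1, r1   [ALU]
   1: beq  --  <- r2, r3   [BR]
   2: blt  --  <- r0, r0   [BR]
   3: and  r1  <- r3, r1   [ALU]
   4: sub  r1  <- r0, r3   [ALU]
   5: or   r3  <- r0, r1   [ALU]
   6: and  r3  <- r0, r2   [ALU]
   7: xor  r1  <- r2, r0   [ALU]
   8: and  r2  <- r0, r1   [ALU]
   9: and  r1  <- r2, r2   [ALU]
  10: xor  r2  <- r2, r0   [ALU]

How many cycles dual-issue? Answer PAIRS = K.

PAIRS = 3

t=0 i0:add ; RAW r2
t=1 i1:beq ; no-port BR/BR
t=2 i2,i3:blt;and ; dual
t=3 i4:sub ; RAW r1
t=4 i5:or ; WAW r3
t=5 i6,i7:and;xor ; dual
t=6 i8:and ; RAW r2
t=7 i9,i10:and;xor ; dual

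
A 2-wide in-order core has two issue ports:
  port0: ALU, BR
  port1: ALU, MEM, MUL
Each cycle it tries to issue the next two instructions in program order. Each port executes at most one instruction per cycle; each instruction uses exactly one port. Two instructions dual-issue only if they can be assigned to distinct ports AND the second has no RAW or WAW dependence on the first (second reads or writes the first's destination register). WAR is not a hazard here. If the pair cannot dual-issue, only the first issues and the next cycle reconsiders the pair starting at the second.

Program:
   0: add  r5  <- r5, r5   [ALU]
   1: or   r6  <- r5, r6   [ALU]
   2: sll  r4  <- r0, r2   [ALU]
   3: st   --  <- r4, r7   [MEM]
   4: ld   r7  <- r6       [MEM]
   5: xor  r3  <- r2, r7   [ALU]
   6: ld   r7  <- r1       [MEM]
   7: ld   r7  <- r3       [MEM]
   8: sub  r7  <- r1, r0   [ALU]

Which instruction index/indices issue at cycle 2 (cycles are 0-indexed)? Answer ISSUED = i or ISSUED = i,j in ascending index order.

ISSUED = 3

t=0 i0:add ; RAW r5
t=1 i1+i2:or+sll ; pair
t=2 i3:st ; no-port MEM/MEM
t=3 i4:ld ; RAW r7
t=4 i5+i6:xor+ld ; pair
t=5 i7:ld ; WAW r7
t=6 i8:sub ; tail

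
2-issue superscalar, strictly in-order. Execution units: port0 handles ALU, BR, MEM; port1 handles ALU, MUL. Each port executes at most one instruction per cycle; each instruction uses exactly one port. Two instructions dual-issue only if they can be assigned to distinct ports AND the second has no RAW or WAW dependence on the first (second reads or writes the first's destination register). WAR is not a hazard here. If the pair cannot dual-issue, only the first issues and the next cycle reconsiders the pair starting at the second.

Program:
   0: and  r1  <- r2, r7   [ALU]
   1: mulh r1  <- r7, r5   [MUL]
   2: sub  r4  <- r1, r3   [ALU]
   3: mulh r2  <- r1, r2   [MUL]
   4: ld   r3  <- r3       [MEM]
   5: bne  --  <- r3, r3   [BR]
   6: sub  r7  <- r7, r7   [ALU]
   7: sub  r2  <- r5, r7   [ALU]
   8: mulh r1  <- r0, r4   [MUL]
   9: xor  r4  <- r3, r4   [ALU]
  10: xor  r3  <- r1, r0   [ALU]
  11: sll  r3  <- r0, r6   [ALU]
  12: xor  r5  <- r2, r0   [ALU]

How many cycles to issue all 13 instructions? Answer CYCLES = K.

CYCLES = 8

[0] i0  and  -- WAW r1
[1] i1  mulh  -- RAW r1
[2] i2/i3  sub+mulh  -- pair
[3] i4  ld  -- no-port MEM/BR
[4] i5/i6  bne+sub  -- pair
[5] i7/i8  sub+mulh  -- pair
[6] i9/i10  xor+xor  -- pair
[7] i11/i12  sll+xor  -- pair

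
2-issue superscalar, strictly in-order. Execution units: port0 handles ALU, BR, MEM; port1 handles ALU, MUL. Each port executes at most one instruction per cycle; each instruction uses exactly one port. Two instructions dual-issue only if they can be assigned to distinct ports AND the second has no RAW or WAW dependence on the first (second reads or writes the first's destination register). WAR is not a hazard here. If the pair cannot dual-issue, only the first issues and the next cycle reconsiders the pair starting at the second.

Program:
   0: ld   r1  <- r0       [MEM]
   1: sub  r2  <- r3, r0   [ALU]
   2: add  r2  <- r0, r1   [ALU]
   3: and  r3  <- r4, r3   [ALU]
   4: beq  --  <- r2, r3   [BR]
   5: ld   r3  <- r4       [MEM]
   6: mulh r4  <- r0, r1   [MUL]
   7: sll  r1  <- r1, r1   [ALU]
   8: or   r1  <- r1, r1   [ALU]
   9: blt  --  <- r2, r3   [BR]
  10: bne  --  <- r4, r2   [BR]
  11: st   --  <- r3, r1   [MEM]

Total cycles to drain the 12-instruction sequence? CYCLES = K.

CYCLES = 8

t=0 i0/i1:ld+sub ; pair
t=1 i2/i3:add+and ; pair
t=2 i4:beq ; no-port BR/MEM
t=3 i5/i6:ld+mulh ; pair
t=4 i7:sll ; RAW+WAW r1
t=5 i8/i9:or+blt ; pair
t=6 i10:bne ; no-port BR/MEM
t=7 i11:st ; tail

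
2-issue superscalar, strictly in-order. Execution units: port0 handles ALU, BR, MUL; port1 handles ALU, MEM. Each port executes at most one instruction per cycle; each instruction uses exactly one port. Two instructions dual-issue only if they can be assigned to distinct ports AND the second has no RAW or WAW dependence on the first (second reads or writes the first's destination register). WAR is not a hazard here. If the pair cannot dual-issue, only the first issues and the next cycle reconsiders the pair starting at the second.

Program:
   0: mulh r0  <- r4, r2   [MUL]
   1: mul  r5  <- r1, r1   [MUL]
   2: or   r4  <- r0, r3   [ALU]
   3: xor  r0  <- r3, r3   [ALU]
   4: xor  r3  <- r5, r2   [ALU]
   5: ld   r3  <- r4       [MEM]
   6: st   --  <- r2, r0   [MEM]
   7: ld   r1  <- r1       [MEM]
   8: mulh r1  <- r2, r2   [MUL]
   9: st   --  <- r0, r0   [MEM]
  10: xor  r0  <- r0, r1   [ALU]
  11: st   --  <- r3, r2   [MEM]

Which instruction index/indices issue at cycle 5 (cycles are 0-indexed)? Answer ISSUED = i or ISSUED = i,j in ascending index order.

  cy0 -> i0 (mulh) no-port MUL/MUL
  cy1 -> i1&i2 (mul;or) 2-wide
  cy2 -> i3&i4 (xor;xor) 2-wide
  cy3 -> i5 (ld) no-port MEM/MEM
  cy4 -> i6 (st) no-port MEM/MEM
  cy5 -> i7 (ld) WAW r1
  cy6 -> i8&i9 (mulh;st) 2-wide
  cy7 -> i10&i11 (xor;st) 2-wide

ISSUED = 7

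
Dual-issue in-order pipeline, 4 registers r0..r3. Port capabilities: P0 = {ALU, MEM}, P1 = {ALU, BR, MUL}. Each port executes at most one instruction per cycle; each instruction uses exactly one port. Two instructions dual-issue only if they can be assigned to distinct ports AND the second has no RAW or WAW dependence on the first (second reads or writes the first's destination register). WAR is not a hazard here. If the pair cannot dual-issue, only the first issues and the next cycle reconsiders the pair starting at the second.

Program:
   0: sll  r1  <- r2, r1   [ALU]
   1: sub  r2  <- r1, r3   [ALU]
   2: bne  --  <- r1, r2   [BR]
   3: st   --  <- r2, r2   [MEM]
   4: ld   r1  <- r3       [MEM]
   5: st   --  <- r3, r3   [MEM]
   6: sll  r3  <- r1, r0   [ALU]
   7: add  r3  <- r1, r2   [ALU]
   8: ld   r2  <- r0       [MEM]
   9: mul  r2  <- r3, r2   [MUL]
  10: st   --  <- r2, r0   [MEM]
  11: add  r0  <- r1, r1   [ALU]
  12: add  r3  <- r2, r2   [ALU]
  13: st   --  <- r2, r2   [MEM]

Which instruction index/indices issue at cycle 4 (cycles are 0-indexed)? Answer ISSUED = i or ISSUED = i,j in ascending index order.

0. sll.ALU @i0  | RAW r1
1. sub.ALU @i1  | RAW r2
2. bne.BR+st.MEM @i2+i3  | dual
3. ld.MEM @i4  | no-port MEM/MEM
4. st.MEM+sll.ALU @i5+i6  | dual
5. add.ALU+ld.MEM @i7+i8  | dual
6. mul.MUL @i9  | RAW r2
7. st.MEM+add.ALU @i10+i11  | dual
8. add.ALU+st.MEM @i12+i13  | dual

ISSUED = 5,6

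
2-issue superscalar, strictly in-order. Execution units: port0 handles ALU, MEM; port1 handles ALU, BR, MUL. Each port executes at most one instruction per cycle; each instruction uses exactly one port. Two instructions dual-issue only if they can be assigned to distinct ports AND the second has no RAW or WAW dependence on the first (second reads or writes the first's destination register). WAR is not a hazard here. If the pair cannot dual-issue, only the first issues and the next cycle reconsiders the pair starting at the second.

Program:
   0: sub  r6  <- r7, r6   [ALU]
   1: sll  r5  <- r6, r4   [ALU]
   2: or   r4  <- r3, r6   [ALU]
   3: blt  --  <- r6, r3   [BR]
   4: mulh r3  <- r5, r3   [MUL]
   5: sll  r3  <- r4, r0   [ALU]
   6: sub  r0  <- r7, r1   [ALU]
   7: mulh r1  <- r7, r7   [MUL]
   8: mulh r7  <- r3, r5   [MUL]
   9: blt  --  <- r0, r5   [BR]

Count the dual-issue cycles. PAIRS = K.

c0: i0 sub.ALU  RAW r6
c1: i1&i2 sll.ALU;or.ALU  dual
c2: i3 blt.BR  no-port BR/MUL
c3: i4 mulh.MUL  WAW r3
c4: i5&i6 sll.ALU;sub.ALU  dual
c5: i7 mulh.MUL  no-port MUL/MUL
c6: i8 mulh.MUL  no-port MUL/BR
c7: i9 blt.BR  tail

PAIRS = 2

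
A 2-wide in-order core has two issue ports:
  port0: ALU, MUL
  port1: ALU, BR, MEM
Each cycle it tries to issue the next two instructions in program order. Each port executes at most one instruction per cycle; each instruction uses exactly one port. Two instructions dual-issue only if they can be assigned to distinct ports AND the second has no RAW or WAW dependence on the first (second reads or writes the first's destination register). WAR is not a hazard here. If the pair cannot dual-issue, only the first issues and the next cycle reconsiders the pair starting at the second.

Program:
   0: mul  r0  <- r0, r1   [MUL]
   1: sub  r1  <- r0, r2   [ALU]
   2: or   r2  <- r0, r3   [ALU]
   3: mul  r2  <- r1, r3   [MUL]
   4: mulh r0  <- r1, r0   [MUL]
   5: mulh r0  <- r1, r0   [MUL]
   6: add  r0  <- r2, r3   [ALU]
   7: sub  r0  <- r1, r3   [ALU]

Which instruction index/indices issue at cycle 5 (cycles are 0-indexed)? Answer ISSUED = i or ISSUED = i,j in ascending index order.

ISSUED = 6

#0 head=0: mul.MUL i0 RAW r0
#1 head=1: sub.ALU/or.ALU i1+i2 dual
#2 head=3: mul.MUL i3 no-port MUL/MUL
#3 head=4: mulh.MUL i4 no-port MUL/MUL
#4 head=5: mulh.MUL i5 WAW r0
#5 head=6: add.ALU i6 WAW r0
#6 head=7: sub.ALU i7 tail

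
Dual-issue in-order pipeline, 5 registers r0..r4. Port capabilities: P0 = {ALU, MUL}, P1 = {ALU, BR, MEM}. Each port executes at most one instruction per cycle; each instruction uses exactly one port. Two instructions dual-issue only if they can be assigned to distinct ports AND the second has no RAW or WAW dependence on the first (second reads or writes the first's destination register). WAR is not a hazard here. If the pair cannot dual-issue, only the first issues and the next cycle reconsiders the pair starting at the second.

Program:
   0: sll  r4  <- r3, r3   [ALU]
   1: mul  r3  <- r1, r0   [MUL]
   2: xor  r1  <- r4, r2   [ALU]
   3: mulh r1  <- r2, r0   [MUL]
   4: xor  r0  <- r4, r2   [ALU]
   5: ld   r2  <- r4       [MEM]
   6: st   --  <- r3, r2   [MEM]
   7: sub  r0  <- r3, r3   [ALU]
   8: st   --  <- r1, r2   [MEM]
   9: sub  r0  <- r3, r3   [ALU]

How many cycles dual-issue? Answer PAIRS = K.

0. sll+mul @i0+i1  | dual
1. xor @i2  | WAW r1
2. mulh+xor @i3+i4  | dual
3. ld @i5  | no-port MEM/MEM
4. st+sub @i6+i7  | dual
5. st+sub @i8+i9  | dual

PAIRS = 4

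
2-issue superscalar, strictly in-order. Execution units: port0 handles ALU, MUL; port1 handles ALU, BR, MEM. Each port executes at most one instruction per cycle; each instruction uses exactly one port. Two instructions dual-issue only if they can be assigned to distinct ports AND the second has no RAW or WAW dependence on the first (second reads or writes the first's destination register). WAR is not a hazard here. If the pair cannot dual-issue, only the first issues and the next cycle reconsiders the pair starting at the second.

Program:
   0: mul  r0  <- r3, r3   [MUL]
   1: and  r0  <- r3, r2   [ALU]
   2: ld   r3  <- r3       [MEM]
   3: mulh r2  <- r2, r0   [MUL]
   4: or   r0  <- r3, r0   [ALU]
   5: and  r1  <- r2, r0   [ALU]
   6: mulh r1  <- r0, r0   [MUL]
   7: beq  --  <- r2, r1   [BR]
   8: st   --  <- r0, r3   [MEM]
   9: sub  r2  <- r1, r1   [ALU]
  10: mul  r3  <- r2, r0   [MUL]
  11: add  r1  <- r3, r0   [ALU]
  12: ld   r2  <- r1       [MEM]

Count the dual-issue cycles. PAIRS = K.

c0: i0 mul  WAW r0
c1: i1,i2 and/ld  pair
c2: i3,i4 mulh/or  pair
c3: i5 and  WAW r1
c4: i6 mulh  RAW r1
c5: i7 beq  no-port BR/MEM
c6: i8,i9 st/sub  pair
c7: i10 mul  RAW r3
c8: i11 add  RAW r1
c9: i12 ld  tail

PAIRS = 3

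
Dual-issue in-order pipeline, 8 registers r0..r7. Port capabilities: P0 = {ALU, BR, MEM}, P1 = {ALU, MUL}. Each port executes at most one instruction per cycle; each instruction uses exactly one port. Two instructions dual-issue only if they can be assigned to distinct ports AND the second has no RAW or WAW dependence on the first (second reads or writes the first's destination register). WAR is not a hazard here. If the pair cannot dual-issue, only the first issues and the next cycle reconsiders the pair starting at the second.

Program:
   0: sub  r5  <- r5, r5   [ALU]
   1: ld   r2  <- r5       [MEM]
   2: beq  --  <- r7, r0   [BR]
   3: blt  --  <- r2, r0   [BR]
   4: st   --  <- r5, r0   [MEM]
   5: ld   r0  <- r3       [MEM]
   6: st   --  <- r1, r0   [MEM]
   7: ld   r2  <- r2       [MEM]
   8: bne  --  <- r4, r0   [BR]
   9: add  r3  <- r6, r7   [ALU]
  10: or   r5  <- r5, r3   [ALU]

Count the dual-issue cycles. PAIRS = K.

PAIRS = 1

#0 head=0: sub i0 RAW r5
#1 head=1: ld i1 no-port MEM/BR
#2 head=2: beq i2 no-port BR/BR
#3 head=3: blt i3 no-port BR/MEM
#4 head=4: st i4 no-port MEM/MEM
#5 head=5: ld i5 no-port MEM/MEM
#6 head=6: st i6 no-port MEM/MEM
#7 head=7: ld i7 no-port MEM/BR
#8 head=8: bne/add i8,i9 pair
#9 head=10: or i10 tail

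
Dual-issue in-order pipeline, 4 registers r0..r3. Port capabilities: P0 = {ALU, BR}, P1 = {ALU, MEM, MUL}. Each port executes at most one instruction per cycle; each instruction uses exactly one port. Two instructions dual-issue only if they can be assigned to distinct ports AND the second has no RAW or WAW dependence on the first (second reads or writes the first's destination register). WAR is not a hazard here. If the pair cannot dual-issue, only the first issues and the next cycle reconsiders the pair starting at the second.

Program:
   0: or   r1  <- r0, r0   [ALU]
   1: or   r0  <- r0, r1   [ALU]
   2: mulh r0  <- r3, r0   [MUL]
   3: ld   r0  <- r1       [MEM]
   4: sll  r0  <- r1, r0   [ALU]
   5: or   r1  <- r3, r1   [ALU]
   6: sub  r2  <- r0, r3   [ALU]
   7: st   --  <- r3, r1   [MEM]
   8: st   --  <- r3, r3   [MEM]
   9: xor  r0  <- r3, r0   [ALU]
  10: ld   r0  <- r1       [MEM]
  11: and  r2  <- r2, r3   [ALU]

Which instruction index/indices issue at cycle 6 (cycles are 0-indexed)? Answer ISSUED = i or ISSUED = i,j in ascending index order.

c0: i0 or.ALU  RAW r1
c1: i1 or.ALU  RAW+WAW r0
c2: i2 mulh.MUL  no-port MUL/MEM
c3: i3 ld.MEM  RAW+WAW r0
c4: i4/i5 sll.ALU;or.ALU  2-wide
c5: i6/i7 sub.ALU;st.MEM  2-wide
c6: i8/i9 st.MEM;xor.ALU  2-wide
c7: i10/i11 ld.MEM;and.ALU  2-wide

ISSUED = 8,9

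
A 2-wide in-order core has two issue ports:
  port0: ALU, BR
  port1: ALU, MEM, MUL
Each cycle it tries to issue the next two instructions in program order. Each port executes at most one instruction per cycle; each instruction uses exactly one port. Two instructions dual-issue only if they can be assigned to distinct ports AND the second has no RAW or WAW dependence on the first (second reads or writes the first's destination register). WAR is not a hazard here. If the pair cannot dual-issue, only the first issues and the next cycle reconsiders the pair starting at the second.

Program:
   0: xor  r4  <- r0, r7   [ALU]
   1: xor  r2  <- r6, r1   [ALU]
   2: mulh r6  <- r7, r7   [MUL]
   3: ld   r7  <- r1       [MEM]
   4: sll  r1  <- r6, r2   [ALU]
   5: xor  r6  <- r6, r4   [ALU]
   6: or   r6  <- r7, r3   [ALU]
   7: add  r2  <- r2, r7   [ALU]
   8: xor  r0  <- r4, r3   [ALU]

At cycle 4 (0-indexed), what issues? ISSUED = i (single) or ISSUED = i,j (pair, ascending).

  cy0 -> i0+i1 (xor.ALU xor.ALU) dual
  cy1 -> i2 (mulh.MUL) no-port MUL/MEM
  cy2 -> i3+i4 (ld.MEM sll.ALU) dual
  cy3 -> i5 (xor.ALU) WAW r6
  cy4 -> i6+i7 (or.ALU add.ALU) dual
  cy5 -> i8 (xor.ALU) tail

ISSUED = 6,7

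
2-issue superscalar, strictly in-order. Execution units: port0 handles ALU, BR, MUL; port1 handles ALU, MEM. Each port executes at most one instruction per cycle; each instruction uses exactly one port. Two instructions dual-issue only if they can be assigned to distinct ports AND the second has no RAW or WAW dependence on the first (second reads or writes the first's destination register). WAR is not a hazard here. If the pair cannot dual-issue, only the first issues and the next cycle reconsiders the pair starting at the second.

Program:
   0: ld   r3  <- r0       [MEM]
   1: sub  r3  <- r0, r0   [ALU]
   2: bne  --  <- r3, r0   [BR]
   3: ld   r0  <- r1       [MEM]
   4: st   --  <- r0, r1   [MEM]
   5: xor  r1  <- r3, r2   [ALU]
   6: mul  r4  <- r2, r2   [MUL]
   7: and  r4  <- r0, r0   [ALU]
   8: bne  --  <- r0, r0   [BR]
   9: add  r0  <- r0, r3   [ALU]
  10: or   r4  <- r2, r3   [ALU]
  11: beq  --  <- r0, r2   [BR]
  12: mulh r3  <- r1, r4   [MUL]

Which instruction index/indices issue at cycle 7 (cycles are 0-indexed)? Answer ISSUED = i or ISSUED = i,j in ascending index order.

[0] i0  ld  -- WAW r3
[1] i1  sub  -- RAW r3
[2] i2+i3  bne+ld  -- pair
[3] i4+i5  st+xor  -- pair
[4] i6  mul  -- WAW r4
[5] i7+i8  and+bne  -- pair
[6] i9+i10  add+or  -- pair
[7] i11  beq  -- no-port BR/MUL
[8] i12  mulh  -- tail

ISSUED = 11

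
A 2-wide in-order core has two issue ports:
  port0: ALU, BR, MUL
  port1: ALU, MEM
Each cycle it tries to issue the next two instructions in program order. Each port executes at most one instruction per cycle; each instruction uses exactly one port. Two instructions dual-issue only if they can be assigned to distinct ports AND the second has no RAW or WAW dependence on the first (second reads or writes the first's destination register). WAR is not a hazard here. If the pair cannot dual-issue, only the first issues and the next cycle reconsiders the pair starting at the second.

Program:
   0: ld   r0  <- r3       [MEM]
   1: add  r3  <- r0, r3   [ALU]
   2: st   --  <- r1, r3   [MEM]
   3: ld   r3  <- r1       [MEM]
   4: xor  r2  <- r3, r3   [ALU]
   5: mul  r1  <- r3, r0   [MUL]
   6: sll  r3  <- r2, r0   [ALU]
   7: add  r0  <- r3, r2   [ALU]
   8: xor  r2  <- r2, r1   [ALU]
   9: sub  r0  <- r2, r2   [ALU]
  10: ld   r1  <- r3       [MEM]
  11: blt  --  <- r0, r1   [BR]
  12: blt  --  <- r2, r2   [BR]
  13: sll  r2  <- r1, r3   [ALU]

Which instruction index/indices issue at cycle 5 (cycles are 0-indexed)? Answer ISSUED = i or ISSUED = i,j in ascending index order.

[0] i0  ld  -- RAW r0
[1] i1  add  -- RAW r3
[2] i2  st  -- no-port MEM/MEM
[3] i3  ld  -- RAW r3
[4] i4,i5  xor+mul  -- dual
[5] i6  sll  -- RAW r3
[6] i7,i8  add+xor  -- dual
[7] i9,i10  sub+ld  -- dual
[8] i11  blt  -- no-port BR/BR
[9] i12,i13  blt+sll  -- dual

ISSUED = 6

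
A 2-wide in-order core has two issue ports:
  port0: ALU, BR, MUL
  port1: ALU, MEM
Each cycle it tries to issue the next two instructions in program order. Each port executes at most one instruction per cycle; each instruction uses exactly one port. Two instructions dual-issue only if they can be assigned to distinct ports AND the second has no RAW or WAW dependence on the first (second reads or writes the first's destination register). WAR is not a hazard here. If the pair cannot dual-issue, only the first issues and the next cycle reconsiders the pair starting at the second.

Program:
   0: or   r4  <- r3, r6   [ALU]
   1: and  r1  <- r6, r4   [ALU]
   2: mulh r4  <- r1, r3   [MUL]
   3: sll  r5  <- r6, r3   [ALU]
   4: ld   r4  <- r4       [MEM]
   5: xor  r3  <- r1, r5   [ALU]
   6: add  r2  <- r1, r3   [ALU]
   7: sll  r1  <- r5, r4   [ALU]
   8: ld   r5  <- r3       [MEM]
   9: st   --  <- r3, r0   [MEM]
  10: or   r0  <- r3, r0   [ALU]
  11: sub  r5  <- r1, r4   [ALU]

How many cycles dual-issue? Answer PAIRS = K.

PAIRS = 4

t=0 i0:or.ALU ; RAW r4
t=1 i1:and.ALU ; RAW r1
t=2 i2,i3:mulh.MUL sll.ALU ; pair
t=3 i4,i5:ld.MEM xor.ALU ; pair
t=4 i6,i7:add.ALU sll.ALU ; pair
t=5 i8:ld.MEM ; no-port MEM/MEM
t=6 i9,i10:st.MEM or.ALU ; pair
t=7 i11:sub.ALU ; tail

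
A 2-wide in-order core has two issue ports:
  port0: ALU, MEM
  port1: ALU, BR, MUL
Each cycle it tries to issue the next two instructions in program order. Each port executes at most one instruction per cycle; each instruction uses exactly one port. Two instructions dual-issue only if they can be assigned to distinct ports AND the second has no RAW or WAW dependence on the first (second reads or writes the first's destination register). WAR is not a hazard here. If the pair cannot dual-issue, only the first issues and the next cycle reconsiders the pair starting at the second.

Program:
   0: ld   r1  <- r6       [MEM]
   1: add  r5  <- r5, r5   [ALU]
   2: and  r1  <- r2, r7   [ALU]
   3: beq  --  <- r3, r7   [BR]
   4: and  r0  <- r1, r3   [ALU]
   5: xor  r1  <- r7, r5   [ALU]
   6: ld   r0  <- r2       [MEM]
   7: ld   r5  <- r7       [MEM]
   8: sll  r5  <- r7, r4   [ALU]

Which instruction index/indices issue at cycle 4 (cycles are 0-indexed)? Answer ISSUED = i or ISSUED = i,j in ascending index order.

ISSUED = 7

#0 head=0: ld.MEM add.ALU i0&i1 2-wide
#1 head=2: and.ALU beq.BR i2&i3 2-wide
#2 head=4: and.ALU xor.ALU i4&i5 2-wide
#3 head=6: ld.MEM i6 no-port MEM/MEM
#4 head=7: ld.MEM i7 WAW r5
#5 head=8: sll.ALU i8 tail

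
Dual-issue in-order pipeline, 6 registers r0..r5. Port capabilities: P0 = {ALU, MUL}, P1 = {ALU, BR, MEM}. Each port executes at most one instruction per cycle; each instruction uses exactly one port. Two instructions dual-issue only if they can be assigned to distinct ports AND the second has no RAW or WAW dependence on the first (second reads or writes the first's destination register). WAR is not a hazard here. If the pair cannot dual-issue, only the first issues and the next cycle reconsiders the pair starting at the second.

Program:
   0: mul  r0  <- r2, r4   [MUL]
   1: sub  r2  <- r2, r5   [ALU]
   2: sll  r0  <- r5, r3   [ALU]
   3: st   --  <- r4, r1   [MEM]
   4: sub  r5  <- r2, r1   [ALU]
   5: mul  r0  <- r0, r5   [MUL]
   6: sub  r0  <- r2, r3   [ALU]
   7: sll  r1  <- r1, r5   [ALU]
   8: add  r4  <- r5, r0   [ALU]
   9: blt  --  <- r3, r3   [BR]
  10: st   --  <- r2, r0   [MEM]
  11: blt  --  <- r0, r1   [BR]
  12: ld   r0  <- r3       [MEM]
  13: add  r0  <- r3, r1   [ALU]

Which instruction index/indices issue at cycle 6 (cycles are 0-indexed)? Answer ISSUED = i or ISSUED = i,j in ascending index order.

0. mul+sub @i0,i1  | pair
1. sll+st @i2,i3  | pair
2. sub @i4  | RAW r5
3. mul @i5  | WAW r0
4. sub+sll @i6,i7  | pair
5. add+blt @i8,i9  | pair
6. st @i10  | no-port MEM/BR
7. blt @i11  | no-port BR/MEM
8. ld @i12  | WAW r0
9. add @i13  | tail

ISSUED = 10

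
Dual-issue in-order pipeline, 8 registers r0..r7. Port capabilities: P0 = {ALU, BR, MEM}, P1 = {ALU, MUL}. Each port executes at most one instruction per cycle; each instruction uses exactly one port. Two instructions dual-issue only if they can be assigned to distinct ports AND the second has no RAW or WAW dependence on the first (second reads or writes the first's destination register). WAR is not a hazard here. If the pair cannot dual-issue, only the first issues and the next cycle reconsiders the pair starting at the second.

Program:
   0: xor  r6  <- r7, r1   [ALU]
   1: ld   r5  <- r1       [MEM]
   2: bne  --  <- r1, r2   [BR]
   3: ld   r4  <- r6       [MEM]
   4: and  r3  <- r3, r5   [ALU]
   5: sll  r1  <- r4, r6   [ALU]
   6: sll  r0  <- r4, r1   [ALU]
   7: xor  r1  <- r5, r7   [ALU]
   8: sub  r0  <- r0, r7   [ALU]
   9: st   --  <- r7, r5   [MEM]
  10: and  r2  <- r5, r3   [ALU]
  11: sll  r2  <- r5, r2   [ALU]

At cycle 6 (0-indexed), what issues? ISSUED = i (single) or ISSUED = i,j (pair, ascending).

ISSUED = 10

t=0 i0&i1:xor.ALU+ld.MEM ; dual
t=1 i2:bne.BR ; no-port BR/MEM
t=2 i3&i4:ld.MEM+and.ALU ; dual
t=3 i5:sll.ALU ; RAW r1
t=4 i6&i7:sll.ALU+xor.ALU ; dual
t=5 i8&i9:sub.ALU+st.MEM ; dual
t=6 i10:and.ALU ; RAW+WAW r2
t=7 i11:sll.ALU ; tail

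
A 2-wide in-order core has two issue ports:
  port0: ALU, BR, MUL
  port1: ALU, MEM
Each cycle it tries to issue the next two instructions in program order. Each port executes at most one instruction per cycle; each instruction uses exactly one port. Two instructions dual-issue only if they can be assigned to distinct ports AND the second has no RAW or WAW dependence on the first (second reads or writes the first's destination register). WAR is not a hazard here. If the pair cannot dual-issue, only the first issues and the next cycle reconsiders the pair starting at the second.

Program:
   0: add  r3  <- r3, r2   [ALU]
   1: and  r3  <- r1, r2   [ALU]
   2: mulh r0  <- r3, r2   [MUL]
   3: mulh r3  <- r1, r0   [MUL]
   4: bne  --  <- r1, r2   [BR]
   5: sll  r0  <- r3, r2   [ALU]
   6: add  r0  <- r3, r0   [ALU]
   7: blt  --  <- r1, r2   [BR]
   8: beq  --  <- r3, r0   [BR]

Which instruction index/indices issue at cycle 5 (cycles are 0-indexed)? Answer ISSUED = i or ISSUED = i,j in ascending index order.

ISSUED = 6,7

  cy0 -> i0 (add) WAW r3
  cy1 -> i1 (and) RAW r3
  cy2 -> i2 (mulh) no-port MUL/MUL
  cy3 -> i3 (mulh) no-port MUL/BR
  cy4 -> i4,i5 (bne sll) pair
  cy5 -> i6,i7 (add blt) pair
  cy6 -> i8 (beq) tail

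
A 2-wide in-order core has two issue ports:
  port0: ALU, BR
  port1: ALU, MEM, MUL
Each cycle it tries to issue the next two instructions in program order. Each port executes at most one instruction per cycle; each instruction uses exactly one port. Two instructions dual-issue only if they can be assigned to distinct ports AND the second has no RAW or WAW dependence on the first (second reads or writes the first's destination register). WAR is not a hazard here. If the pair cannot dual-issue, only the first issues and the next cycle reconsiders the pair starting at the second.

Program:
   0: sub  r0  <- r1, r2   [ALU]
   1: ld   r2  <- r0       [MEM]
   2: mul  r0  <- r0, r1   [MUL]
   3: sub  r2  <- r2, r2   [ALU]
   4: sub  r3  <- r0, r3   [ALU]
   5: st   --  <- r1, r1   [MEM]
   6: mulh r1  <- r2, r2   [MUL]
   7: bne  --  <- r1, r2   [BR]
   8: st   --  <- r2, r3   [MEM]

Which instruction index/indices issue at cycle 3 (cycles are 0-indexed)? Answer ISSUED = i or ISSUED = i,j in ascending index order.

ISSUED = 4,5

c0: i0 sub.ALU  RAW r0
c1: i1 ld.MEM  no-port MEM/MUL
c2: i2&i3 mul.MUL/sub.ALU  2-wide
c3: i4&i5 sub.ALU/st.MEM  2-wide
c4: i6 mulh.MUL  RAW r1
c5: i7&i8 bne.BR/st.MEM  2-wide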